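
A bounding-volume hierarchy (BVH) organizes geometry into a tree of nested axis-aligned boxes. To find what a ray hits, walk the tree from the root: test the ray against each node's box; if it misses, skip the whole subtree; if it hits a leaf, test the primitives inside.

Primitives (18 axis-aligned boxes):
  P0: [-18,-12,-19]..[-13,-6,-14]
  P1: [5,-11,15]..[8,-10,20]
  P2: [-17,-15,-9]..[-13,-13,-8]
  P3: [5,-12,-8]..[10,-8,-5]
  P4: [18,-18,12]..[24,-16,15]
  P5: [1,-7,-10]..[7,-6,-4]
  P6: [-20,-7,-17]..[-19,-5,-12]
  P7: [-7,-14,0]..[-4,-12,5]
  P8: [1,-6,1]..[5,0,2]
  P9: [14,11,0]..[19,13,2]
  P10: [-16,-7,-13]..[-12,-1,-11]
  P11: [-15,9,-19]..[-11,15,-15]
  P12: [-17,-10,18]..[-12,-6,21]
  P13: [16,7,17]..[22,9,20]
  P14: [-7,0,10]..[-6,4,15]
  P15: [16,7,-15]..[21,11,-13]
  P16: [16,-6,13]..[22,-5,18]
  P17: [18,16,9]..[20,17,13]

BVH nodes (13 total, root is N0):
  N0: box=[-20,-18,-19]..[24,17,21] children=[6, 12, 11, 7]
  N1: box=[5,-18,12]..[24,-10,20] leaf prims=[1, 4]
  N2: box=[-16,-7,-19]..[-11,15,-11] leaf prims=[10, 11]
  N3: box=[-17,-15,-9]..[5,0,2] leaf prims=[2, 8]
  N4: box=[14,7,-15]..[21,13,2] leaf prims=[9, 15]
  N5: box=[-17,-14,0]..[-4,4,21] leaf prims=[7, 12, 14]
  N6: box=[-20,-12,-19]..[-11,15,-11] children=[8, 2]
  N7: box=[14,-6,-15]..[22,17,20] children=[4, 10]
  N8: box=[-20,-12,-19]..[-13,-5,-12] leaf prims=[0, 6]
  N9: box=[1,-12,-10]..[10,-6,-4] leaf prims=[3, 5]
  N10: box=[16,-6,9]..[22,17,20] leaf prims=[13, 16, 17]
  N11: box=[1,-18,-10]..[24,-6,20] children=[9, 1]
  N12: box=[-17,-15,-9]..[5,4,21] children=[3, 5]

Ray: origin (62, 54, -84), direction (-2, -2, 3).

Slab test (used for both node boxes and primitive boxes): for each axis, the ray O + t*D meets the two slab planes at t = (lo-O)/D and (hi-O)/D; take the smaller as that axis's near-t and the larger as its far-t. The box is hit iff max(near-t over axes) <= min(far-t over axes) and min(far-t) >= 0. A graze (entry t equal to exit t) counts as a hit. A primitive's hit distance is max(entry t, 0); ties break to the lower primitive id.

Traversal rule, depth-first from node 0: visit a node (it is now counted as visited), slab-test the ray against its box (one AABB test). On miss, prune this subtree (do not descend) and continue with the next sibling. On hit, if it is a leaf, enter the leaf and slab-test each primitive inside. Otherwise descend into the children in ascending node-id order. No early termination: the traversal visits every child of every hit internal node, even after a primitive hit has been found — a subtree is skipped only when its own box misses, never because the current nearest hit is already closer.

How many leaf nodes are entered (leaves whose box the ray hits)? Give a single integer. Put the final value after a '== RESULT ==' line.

Traverse from the root:
N0 x:[19,41] y:[37/2,36] z:[65/3,35] -> hit [65/3,35], descend [6, 7, 11, 12]
  N6 x:[73/2,41] y:[39/2,33] z:[65/3,73/3] -> miss, prune
  N7 x:[20,24] y:[37/2,30] z:[23,104/3] -> hit [23,24], descend [4, 10]
    N4 x:[41/2,24] y:[41/2,47/2] z:[23,86/3] -> hit [23,47/2] leaf, test {P9(miss), P15@t=23}
    N10 x:[20,23] y:[37/2,30] z:[31,104/3] -> miss, prune
  N11 x:[19,61/2] y:[30,36] z:[74/3,104/3] -> hit [30,61/2], descend [1, 9]
    N1 x:[19,57/2] y:[32,36] z:[32,104/3] -> miss, prune
    N9 x:[26,61/2] y:[30,33] z:[74/3,80/3] -> miss, prune
  N12 x:[57/2,79/2] y:[25,69/2] z:[25,35] -> hit [57/2,69/2], descend [3, 5]
    N3 x:[57/2,79/2] y:[27,69/2] z:[25,86/3] -> hit [57/2,86/3] leaf, test {P2(miss), P8@t=57/2}
    N5 x:[33,79/2] y:[25,34] z:[28,35] -> hit [33,34] leaf, test {P7(miss), P12(miss), P14(miss)}

order=[0, 6, 7, 4, 10, 11, 1, 9, 12, 3, 5]  |boxes|=11  |leaves|=3  hit=P15

== RESULT ==
3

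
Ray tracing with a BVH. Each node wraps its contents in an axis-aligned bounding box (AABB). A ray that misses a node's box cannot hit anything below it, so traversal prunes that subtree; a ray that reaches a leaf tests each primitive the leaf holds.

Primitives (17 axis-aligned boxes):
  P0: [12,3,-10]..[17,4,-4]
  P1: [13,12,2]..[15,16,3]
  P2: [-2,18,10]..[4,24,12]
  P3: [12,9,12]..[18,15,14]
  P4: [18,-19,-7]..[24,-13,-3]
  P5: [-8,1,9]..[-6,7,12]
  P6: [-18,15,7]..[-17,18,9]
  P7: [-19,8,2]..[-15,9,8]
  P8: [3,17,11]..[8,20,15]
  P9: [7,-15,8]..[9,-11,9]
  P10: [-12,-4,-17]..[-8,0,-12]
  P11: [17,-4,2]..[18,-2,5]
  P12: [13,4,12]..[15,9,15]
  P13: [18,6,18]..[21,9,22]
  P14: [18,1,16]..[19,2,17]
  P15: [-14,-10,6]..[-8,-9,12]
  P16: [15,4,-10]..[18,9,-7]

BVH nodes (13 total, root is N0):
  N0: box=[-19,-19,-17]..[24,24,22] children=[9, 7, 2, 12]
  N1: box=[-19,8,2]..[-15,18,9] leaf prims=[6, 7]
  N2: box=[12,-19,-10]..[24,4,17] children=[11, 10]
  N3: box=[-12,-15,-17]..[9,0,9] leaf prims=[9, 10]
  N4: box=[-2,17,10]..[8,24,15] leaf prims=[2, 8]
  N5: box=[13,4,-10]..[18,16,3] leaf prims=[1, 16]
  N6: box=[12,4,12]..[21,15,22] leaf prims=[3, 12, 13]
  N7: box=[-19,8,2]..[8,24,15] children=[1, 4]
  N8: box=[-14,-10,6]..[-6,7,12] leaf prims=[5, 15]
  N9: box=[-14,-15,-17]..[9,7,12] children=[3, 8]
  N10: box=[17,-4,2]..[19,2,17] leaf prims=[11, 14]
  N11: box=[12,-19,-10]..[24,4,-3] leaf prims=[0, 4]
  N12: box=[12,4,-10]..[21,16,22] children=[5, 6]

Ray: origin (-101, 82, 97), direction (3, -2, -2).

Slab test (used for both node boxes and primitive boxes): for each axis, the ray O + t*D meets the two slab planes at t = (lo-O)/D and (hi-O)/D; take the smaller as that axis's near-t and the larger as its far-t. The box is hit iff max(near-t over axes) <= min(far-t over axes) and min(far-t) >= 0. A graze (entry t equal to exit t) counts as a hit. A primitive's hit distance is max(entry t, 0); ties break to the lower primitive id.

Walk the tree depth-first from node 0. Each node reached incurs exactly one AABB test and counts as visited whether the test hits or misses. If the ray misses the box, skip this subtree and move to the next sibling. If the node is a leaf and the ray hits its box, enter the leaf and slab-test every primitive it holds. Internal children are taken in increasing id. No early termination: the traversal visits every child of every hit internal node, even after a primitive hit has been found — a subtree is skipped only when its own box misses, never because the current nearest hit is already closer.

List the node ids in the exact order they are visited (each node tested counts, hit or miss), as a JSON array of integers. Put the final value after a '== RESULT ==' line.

Traverse from the root:
N0 x:[82/3,125/3] y:[29,101/2] z:[75/2,57] -> hit [75/2,125/3], descend [2, 7, 9, 12]
  N2 x:[113/3,125/3] y:[39,101/2] z:[40,107/2] -> hit [40,125/3], descend [10, 11]
    N10 x:[118/3,40] y:[40,43] z:[40,95/2] -> hit [40,40] leaf, test {P11(miss), P14@t=40}
    N11 x:[113/3,125/3] y:[39,101/2] z:[50,107/2] -> miss, prune
  N7 x:[82/3,109/3] y:[29,37] z:[41,95/2] -> miss, prune
  N9 x:[29,110/3] y:[75/2,97/2] z:[85/2,57] -> miss, prune
  N12 x:[113/3,122/3] y:[33,39] z:[75/2,107/2] -> hit [113/3,39], descend [5, 6]
    N5 x:[38,119/3] y:[33,39] z:[47,107/2] -> miss, prune
    N6 x:[113/3,122/3] y:[67/2,39] z:[75/2,85/2] -> hit [113/3,39] leaf, test {P3(miss), P12(miss), P13(miss)}

Visited [0, 2, 10, 11, 7, 9, 12, 5, 6]. Tests: 9 box, 2 leaf. Nearest: P14.

== RESULT ==
[0, 2, 10, 11, 7, 9, 12, 5, 6]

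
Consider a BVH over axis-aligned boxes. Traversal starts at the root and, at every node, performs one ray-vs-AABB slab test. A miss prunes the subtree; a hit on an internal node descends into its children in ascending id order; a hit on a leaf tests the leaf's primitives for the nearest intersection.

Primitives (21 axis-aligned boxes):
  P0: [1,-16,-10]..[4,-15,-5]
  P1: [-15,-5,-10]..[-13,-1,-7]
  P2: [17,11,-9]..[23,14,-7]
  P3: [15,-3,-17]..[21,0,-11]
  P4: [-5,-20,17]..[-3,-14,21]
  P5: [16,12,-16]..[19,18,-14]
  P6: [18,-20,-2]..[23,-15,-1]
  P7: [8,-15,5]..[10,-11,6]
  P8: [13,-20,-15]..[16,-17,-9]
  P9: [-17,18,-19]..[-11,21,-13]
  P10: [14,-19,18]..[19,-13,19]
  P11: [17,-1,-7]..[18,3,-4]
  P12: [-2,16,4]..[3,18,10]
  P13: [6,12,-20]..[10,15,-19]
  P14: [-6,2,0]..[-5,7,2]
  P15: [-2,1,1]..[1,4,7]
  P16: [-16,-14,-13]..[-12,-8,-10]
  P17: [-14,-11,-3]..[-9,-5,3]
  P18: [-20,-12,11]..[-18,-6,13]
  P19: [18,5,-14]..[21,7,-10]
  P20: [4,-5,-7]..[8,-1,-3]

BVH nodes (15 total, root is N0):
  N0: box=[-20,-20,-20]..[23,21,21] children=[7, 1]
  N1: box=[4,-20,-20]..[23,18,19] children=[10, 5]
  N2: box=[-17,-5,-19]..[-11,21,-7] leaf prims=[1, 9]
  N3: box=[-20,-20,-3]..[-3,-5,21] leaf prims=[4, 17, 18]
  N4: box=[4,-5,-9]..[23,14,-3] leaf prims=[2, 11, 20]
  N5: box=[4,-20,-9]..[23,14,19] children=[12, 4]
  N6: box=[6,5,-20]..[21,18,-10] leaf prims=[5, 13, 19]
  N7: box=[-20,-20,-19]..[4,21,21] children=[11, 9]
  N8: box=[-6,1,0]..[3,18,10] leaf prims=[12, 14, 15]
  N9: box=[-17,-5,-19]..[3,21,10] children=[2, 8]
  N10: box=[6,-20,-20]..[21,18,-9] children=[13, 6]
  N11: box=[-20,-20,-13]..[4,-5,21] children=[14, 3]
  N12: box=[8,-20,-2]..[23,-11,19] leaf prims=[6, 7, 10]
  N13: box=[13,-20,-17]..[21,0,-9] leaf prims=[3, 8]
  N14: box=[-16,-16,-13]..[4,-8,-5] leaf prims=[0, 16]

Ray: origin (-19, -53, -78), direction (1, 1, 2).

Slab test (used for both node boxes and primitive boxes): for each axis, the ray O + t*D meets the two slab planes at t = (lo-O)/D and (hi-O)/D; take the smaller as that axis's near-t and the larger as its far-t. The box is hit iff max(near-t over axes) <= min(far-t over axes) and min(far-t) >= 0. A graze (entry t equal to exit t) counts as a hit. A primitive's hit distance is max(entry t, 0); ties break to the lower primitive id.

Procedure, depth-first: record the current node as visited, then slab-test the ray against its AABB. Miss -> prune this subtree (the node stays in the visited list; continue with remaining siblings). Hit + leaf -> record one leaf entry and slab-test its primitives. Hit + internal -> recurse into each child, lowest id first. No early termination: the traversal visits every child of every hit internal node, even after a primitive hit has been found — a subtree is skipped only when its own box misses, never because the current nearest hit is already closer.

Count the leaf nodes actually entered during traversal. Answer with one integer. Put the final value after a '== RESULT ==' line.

Walk:
N0 x:[-1,42] y:[33,74] z:[29,99/2] -> hit [33,42], descend [1, 7]
  N1 x:[23,42] y:[33,71] z:[29,97/2] -> hit [33,42], descend [5, 10]
    N5 x:[23,42] y:[33,67] z:[69/2,97/2] -> hit [69/2,42], descend [4, 12]
      N4 x:[23,42] y:[48,67] z:[69/2,75/2] -> miss, prune
      N12 x:[27,42] y:[33,42] z:[38,97/2] -> hit [38,42] leaf, test {P6@t=38, P7(miss), P10(miss)}
    N10 x:[25,40] y:[33,71] z:[29,69/2] -> hit [33,69/2], descend [6, 13]
      N6 x:[25,40] y:[58,71] z:[29,34] -> miss, prune
      N13 x:[32,40] y:[33,53] z:[61/2,69/2] -> hit [33,69/2] leaf, test {P3(miss), P8@t=33}
  N7 x:[-1,23] y:[33,74] z:[59/2,99/2] -> miss, prune

order=[0, 1, 5, 4, 12, 10, 6, 13, 7]  |boxes|=9  |leaves|=2  hit=P8

== RESULT ==
2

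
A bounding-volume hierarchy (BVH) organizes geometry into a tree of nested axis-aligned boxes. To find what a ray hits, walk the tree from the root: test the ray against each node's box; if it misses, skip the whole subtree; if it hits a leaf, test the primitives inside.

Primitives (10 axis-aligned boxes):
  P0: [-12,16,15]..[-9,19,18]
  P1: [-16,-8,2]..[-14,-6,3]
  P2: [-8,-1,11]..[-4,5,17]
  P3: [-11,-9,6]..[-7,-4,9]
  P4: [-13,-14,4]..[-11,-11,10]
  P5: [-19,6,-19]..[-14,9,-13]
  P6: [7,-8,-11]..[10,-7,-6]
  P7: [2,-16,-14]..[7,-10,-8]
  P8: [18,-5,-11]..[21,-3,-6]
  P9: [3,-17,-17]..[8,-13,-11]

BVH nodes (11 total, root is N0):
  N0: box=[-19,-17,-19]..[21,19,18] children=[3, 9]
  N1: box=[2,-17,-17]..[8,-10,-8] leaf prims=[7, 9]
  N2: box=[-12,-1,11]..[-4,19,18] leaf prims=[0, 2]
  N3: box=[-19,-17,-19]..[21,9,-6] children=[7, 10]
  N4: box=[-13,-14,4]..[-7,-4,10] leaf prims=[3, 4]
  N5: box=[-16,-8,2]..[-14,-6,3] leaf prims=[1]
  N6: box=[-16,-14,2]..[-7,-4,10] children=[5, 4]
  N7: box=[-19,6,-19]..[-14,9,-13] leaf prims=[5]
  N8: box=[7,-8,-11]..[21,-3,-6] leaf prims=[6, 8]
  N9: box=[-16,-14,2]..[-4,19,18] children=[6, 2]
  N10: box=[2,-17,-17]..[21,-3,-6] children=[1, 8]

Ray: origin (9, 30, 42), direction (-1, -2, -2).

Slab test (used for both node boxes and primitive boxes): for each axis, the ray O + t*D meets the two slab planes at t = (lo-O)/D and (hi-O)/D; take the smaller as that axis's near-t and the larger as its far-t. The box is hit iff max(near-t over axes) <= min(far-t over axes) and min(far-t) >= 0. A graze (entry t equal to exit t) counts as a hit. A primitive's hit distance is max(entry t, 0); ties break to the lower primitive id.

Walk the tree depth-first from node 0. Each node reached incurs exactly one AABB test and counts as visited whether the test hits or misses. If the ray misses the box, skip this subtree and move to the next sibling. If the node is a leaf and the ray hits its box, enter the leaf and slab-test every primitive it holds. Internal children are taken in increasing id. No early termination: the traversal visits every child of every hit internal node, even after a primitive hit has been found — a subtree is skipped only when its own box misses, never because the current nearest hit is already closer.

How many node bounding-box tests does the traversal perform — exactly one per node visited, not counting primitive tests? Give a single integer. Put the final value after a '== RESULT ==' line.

Walk:
N0 x:[-12,28] y:[11/2,47/2] z:[12,61/2] -> hit [12,47/2], descend [3, 9]
  N3 x:[-12,28] y:[21/2,47/2] z:[24,61/2] -> miss, prune
  N9 x:[13,25] y:[11/2,22] z:[12,20] -> hit [13,20], descend [2, 6]
    N2 x:[13,21] y:[11/2,31/2] z:[12,31/2] -> hit [13,31/2] leaf, test {P0(miss), P2@t=13}
    N6 x:[16,25] y:[17,22] z:[16,20] -> hit [17,20], descend [4, 5]
      N4 x:[16,22] y:[17,22] z:[16,19] -> hit [17,19] leaf, test {P3@t=17, P4(miss)}
      N5 x:[23,25] y:[18,19] z:[39/2,20] -> miss, prune

Summary -> nodes [0, 3, 9, 2, 6, 4, 5]; box-tests=7; leaf-entries=2; first=P2

== RESULT ==
7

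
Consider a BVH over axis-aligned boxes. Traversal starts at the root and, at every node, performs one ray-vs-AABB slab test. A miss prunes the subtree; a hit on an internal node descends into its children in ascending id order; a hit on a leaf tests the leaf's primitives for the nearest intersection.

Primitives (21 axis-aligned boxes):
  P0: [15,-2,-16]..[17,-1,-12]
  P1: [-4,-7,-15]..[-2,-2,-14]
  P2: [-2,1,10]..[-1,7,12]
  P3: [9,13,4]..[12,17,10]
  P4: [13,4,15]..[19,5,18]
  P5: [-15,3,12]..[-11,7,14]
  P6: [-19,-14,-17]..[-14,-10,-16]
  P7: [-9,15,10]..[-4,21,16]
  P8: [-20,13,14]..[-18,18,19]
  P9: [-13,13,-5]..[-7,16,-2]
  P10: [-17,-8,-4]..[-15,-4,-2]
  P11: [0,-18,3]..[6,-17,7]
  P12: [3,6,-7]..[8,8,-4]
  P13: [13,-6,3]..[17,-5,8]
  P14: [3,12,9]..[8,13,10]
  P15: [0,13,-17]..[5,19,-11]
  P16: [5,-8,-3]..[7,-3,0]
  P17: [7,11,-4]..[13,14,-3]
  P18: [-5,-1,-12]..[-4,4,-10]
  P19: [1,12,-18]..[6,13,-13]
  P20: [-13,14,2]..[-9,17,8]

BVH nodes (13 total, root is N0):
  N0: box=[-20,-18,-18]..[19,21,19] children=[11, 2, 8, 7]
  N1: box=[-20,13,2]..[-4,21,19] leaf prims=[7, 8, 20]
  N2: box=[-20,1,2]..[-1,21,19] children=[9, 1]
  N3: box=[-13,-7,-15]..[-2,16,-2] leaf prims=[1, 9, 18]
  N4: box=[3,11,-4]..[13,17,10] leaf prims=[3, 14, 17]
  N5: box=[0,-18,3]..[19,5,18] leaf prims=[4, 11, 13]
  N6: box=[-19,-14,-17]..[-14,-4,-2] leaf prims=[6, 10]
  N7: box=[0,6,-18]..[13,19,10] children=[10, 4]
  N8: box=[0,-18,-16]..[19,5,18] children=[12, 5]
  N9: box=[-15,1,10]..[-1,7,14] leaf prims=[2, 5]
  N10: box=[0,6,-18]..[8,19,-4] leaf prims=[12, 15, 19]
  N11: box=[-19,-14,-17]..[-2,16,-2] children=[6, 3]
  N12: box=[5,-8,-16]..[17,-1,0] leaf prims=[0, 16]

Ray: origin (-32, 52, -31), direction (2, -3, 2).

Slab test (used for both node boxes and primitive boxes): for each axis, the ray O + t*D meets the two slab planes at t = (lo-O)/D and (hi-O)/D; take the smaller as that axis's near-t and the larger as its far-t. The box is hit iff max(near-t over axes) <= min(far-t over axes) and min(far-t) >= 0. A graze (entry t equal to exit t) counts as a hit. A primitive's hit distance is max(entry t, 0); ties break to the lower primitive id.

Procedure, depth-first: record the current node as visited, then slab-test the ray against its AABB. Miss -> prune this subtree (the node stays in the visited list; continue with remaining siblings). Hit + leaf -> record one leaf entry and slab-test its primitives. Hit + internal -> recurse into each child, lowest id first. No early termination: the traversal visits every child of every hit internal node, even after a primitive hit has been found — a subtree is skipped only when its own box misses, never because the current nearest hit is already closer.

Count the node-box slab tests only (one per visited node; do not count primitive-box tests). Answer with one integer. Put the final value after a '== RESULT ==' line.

Traverse from the root:
N0 x:[6,51/2] y:[31/3,70/3] z:[13/2,25] -> hit [31/3,70/3], descend [2, 7, 8, 11]
  N2 x:[6,31/2] y:[31/3,17] z:[33/2,25] -> miss, prune
  N7 x:[16,45/2] y:[11,46/3] z:[13/2,41/2] -> miss, prune
  N8 x:[16,51/2] y:[47/3,70/3] z:[15/2,49/2] -> hit [16,70/3], descend [5, 12]
    N5 x:[16,51/2] y:[47/3,70/3] z:[17,49/2] -> hit [17,70/3] leaf, test {P4(miss), P11(miss), P13(miss)}
    N12 x:[37/2,49/2] y:[53/3,20] z:[15/2,31/2] -> miss, prune
  N11 x:[13/2,15] y:[12,22] z:[7,29/2] -> hit [12,29/2], descend [3, 6]
    N3 x:[19/2,15] y:[12,59/3] z:[8,29/2] -> hit [12,29/2] leaf, test {P1(miss), P9(miss), P18(miss)}
    N6 x:[13/2,9] y:[56/3,22] z:[7,29/2] -> miss, prune

Visited [0, 2, 7, 8, 5, 12, 11, 3, 6]. Tests: 9 box, 2 leaf. Nearest: miss.

== RESULT ==
9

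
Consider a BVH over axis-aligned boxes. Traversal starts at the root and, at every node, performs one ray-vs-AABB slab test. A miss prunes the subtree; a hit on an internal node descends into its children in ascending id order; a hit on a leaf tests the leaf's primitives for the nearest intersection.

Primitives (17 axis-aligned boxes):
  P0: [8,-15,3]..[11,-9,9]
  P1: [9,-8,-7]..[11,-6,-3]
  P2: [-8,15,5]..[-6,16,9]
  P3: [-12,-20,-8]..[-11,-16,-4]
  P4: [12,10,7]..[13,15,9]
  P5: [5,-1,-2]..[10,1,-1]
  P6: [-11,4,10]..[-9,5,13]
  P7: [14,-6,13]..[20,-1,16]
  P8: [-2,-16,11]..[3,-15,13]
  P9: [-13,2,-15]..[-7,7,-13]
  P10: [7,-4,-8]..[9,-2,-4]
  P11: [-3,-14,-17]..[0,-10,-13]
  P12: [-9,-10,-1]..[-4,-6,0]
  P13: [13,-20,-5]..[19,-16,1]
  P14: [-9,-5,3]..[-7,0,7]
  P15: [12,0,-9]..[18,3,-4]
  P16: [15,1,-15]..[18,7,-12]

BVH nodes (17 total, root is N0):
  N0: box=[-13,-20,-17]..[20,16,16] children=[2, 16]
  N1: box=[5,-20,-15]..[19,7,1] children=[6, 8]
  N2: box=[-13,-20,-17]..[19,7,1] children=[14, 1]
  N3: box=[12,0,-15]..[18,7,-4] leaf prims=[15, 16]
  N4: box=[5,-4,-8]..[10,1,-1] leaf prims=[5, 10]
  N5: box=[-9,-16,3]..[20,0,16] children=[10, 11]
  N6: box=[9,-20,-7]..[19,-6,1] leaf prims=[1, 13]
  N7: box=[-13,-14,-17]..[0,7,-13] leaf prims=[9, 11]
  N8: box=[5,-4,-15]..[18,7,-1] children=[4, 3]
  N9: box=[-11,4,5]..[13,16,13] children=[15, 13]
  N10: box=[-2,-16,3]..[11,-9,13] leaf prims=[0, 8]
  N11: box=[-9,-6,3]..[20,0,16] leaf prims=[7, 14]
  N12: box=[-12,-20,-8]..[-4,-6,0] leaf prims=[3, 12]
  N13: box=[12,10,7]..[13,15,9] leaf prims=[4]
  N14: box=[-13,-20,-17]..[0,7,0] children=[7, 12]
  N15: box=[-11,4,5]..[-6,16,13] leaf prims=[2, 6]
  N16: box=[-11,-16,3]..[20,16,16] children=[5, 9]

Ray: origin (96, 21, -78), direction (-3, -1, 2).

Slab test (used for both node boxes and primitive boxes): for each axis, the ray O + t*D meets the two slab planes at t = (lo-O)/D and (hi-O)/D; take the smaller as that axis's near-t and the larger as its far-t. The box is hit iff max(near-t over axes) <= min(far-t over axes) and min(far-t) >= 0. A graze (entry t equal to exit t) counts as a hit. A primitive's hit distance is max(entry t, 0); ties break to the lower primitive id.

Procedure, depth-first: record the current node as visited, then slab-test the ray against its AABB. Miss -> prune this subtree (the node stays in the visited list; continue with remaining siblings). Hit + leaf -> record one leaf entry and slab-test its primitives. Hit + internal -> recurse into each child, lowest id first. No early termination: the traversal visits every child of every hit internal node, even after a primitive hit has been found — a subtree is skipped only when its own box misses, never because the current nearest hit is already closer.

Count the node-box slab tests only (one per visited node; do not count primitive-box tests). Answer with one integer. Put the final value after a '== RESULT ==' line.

Traverse from the root:
N0 x:[76/3,109/3] y:[5,41] z:[61/2,47] -> hit [61/2,109/3], descend [2, 16]
  N2 x:[77/3,109/3] y:[14,41] z:[61/2,79/2] -> hit [61/2,109/3], descend [1, 14]
    N1 x:[77/3,91/3] y:[14,41] z:[63/2,79/2] -> miss, prune
    N14 x:[32,109/3] y:[14,41] z:[61/2,39] -> hit [32,109/3], descend [7, 12]
      N7 x:[32,109/3] y:[14,35] z:[61/2,65/2] -> hit [32,65/2] leaf, test {P9(miss), P11@t=32}
      N12 x:[100/3,36] y:[27,41] z:[35,39] -> hit [35,36] leaf, test {P3(miss), P12(miss)}
  N16 x:[76/3,107/3] y:[5,37] z:[81/2,47] -> miss, prune

Summary -> nodes [0, 2, 1, 14, 7, 12, 16]; box-tests=7; leaf-entries=2; first=P11

== RESULT ==
7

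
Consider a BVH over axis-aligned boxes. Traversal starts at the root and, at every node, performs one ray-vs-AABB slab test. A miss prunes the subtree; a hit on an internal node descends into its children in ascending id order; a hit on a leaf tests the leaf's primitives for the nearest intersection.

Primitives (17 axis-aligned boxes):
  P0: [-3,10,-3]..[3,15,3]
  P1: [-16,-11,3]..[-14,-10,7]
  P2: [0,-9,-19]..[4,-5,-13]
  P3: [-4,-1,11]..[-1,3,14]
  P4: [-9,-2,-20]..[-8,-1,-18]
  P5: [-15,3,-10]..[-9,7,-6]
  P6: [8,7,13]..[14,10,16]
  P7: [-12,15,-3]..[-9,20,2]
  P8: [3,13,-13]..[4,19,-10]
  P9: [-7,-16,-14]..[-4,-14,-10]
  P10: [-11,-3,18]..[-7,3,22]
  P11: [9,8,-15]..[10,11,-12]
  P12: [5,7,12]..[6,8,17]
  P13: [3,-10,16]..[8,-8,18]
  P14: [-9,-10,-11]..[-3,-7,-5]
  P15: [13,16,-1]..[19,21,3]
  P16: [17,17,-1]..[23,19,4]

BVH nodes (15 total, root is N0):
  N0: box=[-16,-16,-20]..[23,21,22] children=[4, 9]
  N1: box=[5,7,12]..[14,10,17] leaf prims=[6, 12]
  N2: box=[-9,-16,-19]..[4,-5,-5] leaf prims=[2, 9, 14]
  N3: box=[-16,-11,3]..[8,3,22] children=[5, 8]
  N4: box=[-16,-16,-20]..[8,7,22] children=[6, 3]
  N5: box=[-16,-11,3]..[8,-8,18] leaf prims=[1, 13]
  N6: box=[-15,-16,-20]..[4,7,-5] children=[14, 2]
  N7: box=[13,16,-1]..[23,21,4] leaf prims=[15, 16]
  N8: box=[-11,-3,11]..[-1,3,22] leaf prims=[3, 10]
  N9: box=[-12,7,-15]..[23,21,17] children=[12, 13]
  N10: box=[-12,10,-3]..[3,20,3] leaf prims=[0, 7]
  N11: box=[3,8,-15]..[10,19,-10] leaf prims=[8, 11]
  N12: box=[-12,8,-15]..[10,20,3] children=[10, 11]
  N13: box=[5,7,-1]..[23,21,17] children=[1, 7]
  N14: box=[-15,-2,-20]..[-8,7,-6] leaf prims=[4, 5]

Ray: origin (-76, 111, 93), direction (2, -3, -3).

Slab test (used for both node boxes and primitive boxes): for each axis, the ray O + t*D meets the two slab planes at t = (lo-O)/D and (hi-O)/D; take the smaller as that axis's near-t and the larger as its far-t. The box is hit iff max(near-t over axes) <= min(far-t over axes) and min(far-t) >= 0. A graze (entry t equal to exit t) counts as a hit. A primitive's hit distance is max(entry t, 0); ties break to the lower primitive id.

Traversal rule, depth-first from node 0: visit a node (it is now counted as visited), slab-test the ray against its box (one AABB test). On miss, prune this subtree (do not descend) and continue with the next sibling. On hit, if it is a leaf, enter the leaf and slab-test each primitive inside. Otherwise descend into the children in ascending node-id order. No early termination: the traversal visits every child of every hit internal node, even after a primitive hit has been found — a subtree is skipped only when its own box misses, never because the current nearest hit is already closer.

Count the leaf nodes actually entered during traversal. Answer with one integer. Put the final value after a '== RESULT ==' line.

Traverse from the root:
N0 x:[30,99/2] y:[30,127/3] z:[71/3,113/3] -> hit [30,113/3], descend [4, 9]
  N4 x:[30,42] y:[104/3,127/3] z:[71/3,113/3] -> hit [104/3,113/3], descend [3, 6]
    N3 x:[30,42] y:[36,122/3] z:[71/3,30] -> miss, prune
    N6 x:[61/2,40] y:[104/3,127/3] z:[98/3,113/3] -> hit [104/3,113/3], descend [2, 14]
      N2 x:[67/2,40] y:[116/3,127/3] z:[98/3,112/3] -> miss, prune
      N14 x:[61/2,34] y:[104/3,113/3] z:[33,113/3] -> miss, prune
  N9 x:[32,99/2] y:[30,104/3] z:[76/3,36] -> hit [32,104/3], descend [12, 13]
    N12 x:[32,43] y:[91/3,103/3] z:[30,36] -> hit [32,103/3], descend [10, 11]
      N10 x:[32,79/2] y:[91/3,101/3] z:[30,32] -> hit [32,32] leaf, test {P0(miss), P7@t=32}
      N11 x:[79/2,43] y:[92/3,103/3] z:[103/3,36] -> miss, prune
    N13 x:[81/2,99/2] y:[30,104/3] z:[76/3,94/3] -> miss, prune

Visited [0, 4, 3, 6, 2, 14, 9, 12, 10, 11, 13]. Tests: 11 box, 1 leaf. Nearest: P7.

== RESULT ==
1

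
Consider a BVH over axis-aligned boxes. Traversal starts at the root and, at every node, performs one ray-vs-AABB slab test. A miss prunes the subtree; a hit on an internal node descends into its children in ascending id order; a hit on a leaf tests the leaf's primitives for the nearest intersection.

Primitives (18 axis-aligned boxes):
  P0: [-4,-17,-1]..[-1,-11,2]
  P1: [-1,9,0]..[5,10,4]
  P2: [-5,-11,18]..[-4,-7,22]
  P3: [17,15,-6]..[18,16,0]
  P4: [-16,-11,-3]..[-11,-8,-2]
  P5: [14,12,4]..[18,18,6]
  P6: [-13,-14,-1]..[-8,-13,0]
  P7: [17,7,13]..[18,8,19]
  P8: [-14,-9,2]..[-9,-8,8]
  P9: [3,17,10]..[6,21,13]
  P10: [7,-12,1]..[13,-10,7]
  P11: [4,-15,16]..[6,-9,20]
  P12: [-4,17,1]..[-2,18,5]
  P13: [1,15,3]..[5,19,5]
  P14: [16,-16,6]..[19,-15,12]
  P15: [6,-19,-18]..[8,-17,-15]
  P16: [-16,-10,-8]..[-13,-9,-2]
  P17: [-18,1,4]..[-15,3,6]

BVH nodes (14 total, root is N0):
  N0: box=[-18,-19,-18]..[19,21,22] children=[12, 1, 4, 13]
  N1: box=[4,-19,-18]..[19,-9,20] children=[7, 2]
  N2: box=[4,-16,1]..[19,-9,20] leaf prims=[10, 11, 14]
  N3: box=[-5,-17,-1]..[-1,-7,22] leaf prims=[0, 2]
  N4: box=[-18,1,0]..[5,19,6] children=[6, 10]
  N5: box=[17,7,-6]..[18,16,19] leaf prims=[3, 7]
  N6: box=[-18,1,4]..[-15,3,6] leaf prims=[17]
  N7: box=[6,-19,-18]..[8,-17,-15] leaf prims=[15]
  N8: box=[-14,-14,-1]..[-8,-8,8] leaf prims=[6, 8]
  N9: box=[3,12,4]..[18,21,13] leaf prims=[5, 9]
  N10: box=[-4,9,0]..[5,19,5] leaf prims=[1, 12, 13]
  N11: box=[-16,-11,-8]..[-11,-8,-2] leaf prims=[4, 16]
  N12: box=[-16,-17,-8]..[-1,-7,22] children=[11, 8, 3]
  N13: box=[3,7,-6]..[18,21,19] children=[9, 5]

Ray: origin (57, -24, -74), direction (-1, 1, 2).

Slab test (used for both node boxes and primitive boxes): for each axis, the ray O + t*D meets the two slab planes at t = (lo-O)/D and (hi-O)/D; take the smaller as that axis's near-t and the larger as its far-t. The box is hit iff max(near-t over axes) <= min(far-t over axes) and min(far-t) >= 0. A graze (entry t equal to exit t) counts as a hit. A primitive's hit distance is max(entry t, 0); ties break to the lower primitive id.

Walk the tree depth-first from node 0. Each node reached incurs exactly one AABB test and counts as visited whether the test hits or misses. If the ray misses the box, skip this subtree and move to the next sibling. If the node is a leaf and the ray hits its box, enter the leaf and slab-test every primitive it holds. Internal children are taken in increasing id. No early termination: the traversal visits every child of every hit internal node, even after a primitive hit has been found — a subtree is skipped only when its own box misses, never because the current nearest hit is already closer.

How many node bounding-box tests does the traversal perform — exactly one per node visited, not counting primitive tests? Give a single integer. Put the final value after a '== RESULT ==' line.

Walk:
N0 x:[38,75] y:[5,45] z:[28,48] -> hit [38,45], descend [1, 4, 12, 13]
  N1 x:[38,53] y:[5,15] z:[28,47] -> miss, prune
  N4 x:[52,75] y:[25,43] z:[37,40] -> miss, prune
  N12 x:[58,73] y:[7,17] z:[33,48] -> miss, prune
  N13 x:[39,54] y:[31,45] z:[34,93/2] -> hit [39,45], descend [5, 9]
    N5 x:[39,40] y:[31,40] z:[34,93/2] -> hit [39,40] leaf, test {P3(miss), P7(miss)}
    N9 x:[39,54] y:[36,45] z:[39,87/2] -> hit [39,87/2] leaf, test {P5@t=39, P9(miss)}

Visited [0, 1, 4, 12, 13, 5, 9]. Tests: 7 box, 2 leaf. Nearest: P5.

== RESULT ==
7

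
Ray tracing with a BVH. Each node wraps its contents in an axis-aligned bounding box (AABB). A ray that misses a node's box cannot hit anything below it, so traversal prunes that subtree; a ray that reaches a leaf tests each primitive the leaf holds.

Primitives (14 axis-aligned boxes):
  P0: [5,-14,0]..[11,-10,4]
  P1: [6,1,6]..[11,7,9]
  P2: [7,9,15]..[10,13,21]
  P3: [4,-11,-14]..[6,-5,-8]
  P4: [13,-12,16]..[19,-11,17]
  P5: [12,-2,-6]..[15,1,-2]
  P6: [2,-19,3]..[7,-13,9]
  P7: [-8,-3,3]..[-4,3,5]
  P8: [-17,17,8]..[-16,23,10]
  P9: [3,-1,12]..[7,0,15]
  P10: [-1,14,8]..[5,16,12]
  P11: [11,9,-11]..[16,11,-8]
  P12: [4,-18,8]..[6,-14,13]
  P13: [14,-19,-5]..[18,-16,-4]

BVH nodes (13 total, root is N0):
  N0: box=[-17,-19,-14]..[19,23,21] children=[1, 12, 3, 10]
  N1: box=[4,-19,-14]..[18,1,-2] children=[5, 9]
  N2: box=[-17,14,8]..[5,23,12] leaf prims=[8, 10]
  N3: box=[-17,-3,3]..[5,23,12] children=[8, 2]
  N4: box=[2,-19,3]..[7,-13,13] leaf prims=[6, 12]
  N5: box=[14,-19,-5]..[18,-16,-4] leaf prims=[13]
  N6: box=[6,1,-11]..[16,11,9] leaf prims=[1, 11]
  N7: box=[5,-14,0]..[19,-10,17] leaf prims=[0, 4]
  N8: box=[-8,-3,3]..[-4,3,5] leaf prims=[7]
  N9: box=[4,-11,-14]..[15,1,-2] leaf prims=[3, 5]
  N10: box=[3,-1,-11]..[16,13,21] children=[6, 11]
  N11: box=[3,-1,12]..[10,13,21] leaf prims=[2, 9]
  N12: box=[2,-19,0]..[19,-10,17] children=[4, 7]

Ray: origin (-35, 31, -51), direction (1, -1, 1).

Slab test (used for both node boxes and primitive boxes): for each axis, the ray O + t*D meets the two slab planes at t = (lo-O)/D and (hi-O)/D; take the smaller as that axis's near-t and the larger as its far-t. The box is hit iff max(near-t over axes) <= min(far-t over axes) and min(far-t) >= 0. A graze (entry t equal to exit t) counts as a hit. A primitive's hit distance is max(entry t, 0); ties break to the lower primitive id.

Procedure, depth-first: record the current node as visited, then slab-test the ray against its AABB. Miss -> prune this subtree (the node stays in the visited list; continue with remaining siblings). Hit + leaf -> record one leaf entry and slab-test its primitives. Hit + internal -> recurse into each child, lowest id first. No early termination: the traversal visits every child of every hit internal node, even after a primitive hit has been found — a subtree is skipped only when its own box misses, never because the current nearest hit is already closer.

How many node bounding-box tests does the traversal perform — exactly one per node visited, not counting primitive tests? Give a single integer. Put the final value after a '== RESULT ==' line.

Trace the traversal:
N0 x:[18,54] y:[8,50] z:[37,72] -> hit [37,50], descend [1, 3, 10, 12]
  N1 x:[39,53] y:[30,50] z:[37,49] -> hit [39,49], descend [5, 9]
    N5 x:[49,53] y:[47,50] z:[46,47] -> miss, prune
    N9 x:[39,50] y:[30,42] z:[37,49] -> hit [39,42] leaf, test {P3@t=39, P5(miss)}
  N3 x:[18,40] y:[8,34] z:[54,63] -> miss, prune
  N10 x:[38,51] y:[18,32] z:[40,72] -> miss, prune
  N12 x:[37,54] y:[41,50] z:[51,68] -> miss, prune

7 AABB tests over nodes [0, 1, 5, 9, 3, 10, 12]; 1 leaf entered; closest P3.

== RESULT ==
7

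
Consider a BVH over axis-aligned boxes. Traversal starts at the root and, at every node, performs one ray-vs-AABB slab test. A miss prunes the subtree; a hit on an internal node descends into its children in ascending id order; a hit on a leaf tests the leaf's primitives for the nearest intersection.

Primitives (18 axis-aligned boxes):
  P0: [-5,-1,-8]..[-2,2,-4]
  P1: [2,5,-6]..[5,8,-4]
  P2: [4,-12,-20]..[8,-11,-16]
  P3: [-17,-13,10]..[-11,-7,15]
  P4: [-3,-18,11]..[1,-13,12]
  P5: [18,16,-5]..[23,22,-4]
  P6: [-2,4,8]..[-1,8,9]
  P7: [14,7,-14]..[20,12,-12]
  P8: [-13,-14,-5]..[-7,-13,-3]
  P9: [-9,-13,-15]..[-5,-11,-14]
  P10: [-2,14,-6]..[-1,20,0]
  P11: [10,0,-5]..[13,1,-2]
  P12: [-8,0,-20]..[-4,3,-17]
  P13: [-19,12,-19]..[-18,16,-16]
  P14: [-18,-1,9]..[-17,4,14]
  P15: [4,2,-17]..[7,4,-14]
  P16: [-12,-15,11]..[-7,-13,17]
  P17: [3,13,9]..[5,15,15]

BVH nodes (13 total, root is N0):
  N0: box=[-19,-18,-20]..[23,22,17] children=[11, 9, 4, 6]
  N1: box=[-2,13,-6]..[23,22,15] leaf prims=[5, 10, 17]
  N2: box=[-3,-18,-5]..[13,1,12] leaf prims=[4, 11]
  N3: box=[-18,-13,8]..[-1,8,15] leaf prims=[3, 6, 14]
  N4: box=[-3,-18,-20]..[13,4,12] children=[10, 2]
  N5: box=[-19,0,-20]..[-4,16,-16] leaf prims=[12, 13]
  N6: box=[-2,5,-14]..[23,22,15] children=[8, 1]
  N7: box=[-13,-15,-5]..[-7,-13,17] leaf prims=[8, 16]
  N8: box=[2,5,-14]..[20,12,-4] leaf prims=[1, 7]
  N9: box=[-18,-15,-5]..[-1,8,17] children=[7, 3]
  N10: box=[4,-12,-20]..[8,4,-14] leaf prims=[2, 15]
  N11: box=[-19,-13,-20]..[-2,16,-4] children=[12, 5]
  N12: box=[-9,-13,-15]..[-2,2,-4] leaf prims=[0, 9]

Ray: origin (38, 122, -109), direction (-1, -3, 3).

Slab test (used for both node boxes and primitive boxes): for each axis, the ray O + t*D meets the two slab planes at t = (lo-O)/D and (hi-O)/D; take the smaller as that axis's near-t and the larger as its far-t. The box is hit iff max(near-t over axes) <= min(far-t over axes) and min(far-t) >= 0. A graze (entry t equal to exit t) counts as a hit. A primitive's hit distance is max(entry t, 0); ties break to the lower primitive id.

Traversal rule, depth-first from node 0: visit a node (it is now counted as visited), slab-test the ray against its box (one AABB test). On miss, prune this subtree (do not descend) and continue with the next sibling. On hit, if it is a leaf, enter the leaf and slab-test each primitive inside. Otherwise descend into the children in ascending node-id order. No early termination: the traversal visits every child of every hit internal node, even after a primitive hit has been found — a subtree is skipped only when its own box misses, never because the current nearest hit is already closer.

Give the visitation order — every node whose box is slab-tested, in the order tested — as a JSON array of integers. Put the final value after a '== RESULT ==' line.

Traverse from the root:
N0 x:[15,57] y:[100/3,140/3] z:[89/3,42] -> hit [100/3,42], descend [4, 6, 9, 11]
  N4 x:[25,41] y:[118/3,140/3] z:[89/3,121/3] -> hit [118/3,121/3], descend [2, 10]
    N2 x:[25,41] y:[121/3,140/3] z:[104/3,121/3] -> hit [121/3,121/3] leaf, test {P4(miss), P11(miss)}
    N10 x:[30,34] y:[118/3,134/3] z:[89/3,95/3] -> miss, prune
  N6 x:[15,40] y:[100/3,39] z:[95/3,124/3] -> hit [100/3,39], descend [1, 8]
    N1 x:[15,40] y:[100/3,109/3] z:[103/3,124/3] -> hit [103/3,109/3] leaf, test {P5(miss), P10(miss), P17(miss)}
    N8 x:[18,36] y:[110/3,39] z:[95/3,35] -> miss, prune
  N9 x:[39,56] y:[38,137/3] z:[104/3,42] -> hit [39,42], descend [3, 7]
    N3 x:[39,56] y:[38,45] z:[39,124/3] -> hit [39,124/3] leaf, test {P3(miss), P6@t=39, P14(miss)}
    N7 x:[45,51] y:[45,137/3] z:[104/3,42] -> miss, prune
  N11 x:[40,57] y:[106/3,45] z:[89/3,35] -> miss, prune

11 AABB tests over nodes [0, 4, 2, 10, 6, 1, 8, 9, 3, 7, 11]; 3 leaves entered; closest P6.

== RESULT ==
[0, 4, 2, 10, 6, 1, 8, 9, 3, 7, 11]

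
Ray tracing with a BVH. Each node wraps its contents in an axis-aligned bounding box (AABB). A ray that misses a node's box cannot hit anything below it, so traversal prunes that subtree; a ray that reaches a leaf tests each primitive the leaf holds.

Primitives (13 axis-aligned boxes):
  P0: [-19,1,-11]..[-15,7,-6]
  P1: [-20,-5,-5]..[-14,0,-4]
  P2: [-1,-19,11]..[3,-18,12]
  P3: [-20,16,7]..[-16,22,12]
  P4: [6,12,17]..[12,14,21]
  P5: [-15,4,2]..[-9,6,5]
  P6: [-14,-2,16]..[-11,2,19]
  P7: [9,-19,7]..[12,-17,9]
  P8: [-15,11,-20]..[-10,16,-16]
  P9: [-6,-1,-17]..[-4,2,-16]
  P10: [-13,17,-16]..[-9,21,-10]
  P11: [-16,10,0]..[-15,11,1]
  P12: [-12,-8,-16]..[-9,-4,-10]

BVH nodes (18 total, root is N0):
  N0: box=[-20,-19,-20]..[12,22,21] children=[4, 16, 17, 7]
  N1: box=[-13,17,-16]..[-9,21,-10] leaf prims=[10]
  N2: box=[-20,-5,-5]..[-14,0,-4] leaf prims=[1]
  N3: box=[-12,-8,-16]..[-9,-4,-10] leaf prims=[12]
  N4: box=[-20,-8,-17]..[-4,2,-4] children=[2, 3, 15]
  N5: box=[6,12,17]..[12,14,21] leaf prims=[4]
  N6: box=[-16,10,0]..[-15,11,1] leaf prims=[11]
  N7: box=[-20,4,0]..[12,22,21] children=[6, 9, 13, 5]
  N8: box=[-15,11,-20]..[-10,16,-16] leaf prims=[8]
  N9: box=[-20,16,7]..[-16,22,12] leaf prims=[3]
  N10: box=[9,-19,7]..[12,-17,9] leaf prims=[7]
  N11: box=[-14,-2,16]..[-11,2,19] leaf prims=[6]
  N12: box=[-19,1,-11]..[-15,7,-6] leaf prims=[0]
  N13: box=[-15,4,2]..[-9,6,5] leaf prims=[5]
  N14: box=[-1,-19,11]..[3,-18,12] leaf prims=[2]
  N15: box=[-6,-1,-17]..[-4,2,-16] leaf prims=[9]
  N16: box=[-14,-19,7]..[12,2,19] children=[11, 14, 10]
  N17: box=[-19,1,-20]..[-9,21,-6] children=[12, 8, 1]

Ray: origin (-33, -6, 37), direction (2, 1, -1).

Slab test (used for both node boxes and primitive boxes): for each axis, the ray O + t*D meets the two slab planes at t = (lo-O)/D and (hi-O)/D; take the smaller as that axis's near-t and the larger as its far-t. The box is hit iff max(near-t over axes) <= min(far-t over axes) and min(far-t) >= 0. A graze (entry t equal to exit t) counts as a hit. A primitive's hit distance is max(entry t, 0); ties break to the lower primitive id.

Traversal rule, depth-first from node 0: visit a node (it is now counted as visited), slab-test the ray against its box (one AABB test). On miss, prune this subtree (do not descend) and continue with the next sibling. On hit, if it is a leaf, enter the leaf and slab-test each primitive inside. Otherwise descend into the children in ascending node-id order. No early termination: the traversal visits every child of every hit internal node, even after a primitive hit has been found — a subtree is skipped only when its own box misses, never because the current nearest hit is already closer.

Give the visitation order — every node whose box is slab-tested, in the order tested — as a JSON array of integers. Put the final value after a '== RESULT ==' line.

Trace the traversal:
N0 x:[13/2,45/2] y:[-13,28] z:[16,57] -> hit [16,45/2], descend [4, 7, 16, 17]
  N4 x:[13/2,29/2] y:[-2,8] z:[41,54] -> miss, prune
  N7 x:[13/2,45/2] y:[10,28] z:[16,37] -> hit [16,45/2], descend [5, 6, 9, 13]
    N5 x:[39/2,45/2] y:[18,20] z:[16,20] -> hit [39/2,20] leaf, test {P4@t=39/2}
    N6 x:[17/2,9] y:[16,17] z:[36,37] -> miss, prune
    N9 x:[13/2,17/2] y:[22,28] z:[25,30] -> miss, prune
    N13 x:[9,12] y:[10,12] z:[32,35] -> miss, prune
  N16 x:[19/2,45/2] y:[-13,8] z:[18,30] -> miss, prune
  N17 x:[7,12] y:[7,27] z:[43,57] -> miss, prune

Summary -> nodes [0, 4, 7, 5, 6, 9, 13, 16, 17]; box-tests=9; leaf-entries=1; first=P4

== RESULT ==
[0, 4, 7, 5, 6, 9, 13, 16, 17]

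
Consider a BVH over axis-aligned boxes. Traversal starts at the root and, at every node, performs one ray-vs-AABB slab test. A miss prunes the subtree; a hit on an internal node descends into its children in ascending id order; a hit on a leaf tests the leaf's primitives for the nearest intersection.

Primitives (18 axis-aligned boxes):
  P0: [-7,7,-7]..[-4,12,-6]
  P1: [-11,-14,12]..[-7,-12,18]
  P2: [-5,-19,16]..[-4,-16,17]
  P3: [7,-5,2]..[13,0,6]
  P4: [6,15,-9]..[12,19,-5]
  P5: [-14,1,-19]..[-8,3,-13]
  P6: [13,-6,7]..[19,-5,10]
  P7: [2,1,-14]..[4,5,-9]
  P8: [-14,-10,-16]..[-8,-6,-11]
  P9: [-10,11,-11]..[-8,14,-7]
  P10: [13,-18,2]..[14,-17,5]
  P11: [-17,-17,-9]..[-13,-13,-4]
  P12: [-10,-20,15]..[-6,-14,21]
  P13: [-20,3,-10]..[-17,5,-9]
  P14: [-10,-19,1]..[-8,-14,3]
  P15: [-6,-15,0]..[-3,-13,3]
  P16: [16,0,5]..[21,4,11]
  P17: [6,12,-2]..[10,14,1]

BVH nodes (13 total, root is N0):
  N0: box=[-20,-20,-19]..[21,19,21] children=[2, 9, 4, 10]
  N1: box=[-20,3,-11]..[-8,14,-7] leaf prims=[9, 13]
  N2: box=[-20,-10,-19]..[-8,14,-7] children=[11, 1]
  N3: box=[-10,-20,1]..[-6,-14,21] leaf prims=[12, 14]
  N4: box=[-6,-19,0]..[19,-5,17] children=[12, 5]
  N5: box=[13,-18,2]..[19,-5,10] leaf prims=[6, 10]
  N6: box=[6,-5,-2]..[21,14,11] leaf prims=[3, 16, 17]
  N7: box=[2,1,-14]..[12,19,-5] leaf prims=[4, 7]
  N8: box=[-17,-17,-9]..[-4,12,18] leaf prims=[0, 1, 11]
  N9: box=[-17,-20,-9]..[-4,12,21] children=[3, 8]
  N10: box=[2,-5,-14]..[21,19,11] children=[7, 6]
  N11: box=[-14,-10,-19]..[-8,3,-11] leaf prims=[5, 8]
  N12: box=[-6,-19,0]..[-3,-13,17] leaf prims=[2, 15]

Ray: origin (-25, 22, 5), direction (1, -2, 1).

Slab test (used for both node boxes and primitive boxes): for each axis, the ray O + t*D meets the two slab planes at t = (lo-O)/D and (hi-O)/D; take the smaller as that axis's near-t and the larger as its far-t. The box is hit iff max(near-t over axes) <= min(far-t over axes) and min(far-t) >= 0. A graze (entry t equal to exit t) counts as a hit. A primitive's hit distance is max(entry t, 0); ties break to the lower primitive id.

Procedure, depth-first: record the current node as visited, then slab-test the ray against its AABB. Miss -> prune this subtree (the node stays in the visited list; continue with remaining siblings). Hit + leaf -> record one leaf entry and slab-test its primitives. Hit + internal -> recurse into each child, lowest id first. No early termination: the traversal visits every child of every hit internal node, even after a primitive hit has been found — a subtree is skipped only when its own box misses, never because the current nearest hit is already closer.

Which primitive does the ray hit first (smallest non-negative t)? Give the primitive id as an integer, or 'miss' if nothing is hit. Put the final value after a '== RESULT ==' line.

Trace the traversal:
N0 x:[5,46] y:[3/2,21] z:[-24,16] -> hit [5,16], descend [2, 4, 9, 10]
  N2 x:[5,17] y:[4,16] z:[-24,-12] -> miss, prune
  N4 x:[19,44] y:[27/2,41/2] z:[-5,12] -> miss, prune
  N9 x:[8,21] y:[5,21] z:[-14,16] -> hit [8,16], descend [3, 8]
    N3 x:[15,19] y:[18,21] z:[-4,16] -> miss, prune
    N8 x:[8,21] y:[5,39/2] z:[-14,13] -> hit [8,13] leaf, test {P0(miss), P1(miss), P11(miss)}
  N10 x:[27,46] y:[3/2,27/2] z:[-19,6] -> miss, prune

Summary -> nodes [0, 2, 4, 9, 3, 8, 10]; box-tests=7; leaf-entries=1; first=miss

== RESULT ==
miss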